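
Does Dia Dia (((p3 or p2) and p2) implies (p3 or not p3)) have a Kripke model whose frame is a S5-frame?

1. Dia Dia (((p3 or p2) and p2) implies (p3 or not p3)), 0
2. Dia (((p3 or p2) and p2) implies (p3 or not p3)), 1   [Dia-rule on 1: fresh world 1, 0R1]
3. ((p3 or p2) and p2) implies (p3 or not p3), 2   [Dia-rule on 2: fresh world 2, 1R2]
4. p3 or not p3, 2   [implies-rule on 3 (branches; this branch)]
5. not p3, 2   [or-rule on 4 (branches; this branch)]
Accessibility: 0R0, 0R1, 0R2, 1R0, 1R1, 1R2, 2R0, 2R1, 2R2

Yes, satisfiable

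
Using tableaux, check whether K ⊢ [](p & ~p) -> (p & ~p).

Not valid

Tableau for the negation ~([](p & ~p) -> (p & ~p)):
1. ~([](p & ~p) -> (p & ~p)), 0
2. [](p & ~p), 0
3. ~(p & ~p), 0
4. p, 0
The negation has an open branch (countermodel exists).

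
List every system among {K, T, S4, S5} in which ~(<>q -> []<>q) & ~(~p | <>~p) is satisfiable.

S4-tableau for the formula:
1. ~(<>q -> []<>q) & ~(~p | <>~p), 0
2. ~(<>q -> []<>q), 0
3. ~(~p | <>~p), 0
4. <>q, 0
5. ~[]<>q, 0
6. p, 0
7. ~<>~p, 0
8. q, 1
9. p, 1
10. ~<>q, 2
11. p, 2
12. ~q, 2
Accessibility: 0R0, 0R1, 0R2, 1R1, 2R2
Complete open branch: satisfiable in S4, hence also in K, T (this S4-model is also a K-model and a T-model).
S5-tableau for the formula:
1. ~(<>q -> []<>q) & ~(~p | <>~p), 0
2. ~(<>q -> []<>q), 0
3. ~(~p | <>~p), 0
4. <>q, 0
5. ~[]<>q, 0
6. p, 0
7. ~<>~p, 0
8. q, 1
9. p, 1
10. ~<>q, 2
11. p, 2
12. ~q, 0
13. ~q, 1
Accessibility: 0R0, 0R1, 0R2, 1R0, 1R1, 1R2, 2R0, 2R1, 2R2
Branch closes: q and ~q both at 1.
Every branch closes (one shown): unsatisfiable in S5.

K, T, S4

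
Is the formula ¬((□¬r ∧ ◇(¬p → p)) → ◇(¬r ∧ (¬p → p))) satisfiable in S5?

No, unsatisfiable

1. ¬((□¬r ∧ ◇(¬p → p)) → ◇(¬r ∧ (¬p → p))), u
2. □¬r ∧ ◇(¬p → p), u
3. ¬◇(¬r ∧ (¬p → p)), u
4. □¬r, u
5. ◇(¬p → p), u
6. ¬(¬r ∧ (¬p → p)), u
7. ¬r, u
8. ¬(¬p → p), u
9. ¬p, u
10. ¬p → p, v
11. ¬(¬r ∧ (¬p → p)), v
12. ¬r, v
13. p, v
14. ¬(¬p → p), v
15. ¬p, v
Accessibility: uRu, uRv, vRu, vRv
Branch closes: p and ¬p both at v.
Every branch closes; the branch above is one of them.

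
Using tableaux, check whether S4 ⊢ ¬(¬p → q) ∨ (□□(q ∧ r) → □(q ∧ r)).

Yes, valid

Tableau for the negation ¬(¬(¬p → q) ∨ (□□(q ∧ r) → □(q ∧ r))):
1. ¬(¬(¬p → q) ∨ (□□(q ∧ r) → □(q ∧ r))), w0
2. ¬p → q, w0
3. ¬(□□(q ∧ r) → □(q ∧ r)), w0
4. □□(q ∧ r), w0
5. ¬□(q ∧ r), w0
6. □(q ∧ r), w0
7. q ∧ r, w0
8. q, w0
9. r, w0
10. ¬(q ∧ r), w1
11. □(q ∧ r), w1
12. q ∧ r, w1
13. q, w1
14. r, w1
15. ¬r, w1
Accessibility: w0Rw0, w0Rw1, w1Rw1
Branch closes: r and ¬r both at w1.
All branches of the negation close; one closing branch shown above.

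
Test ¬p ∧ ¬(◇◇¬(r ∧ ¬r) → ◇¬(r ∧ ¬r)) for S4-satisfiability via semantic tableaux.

No, unsatisfiable

1. ¬p ∧ ¬(◇◇¬(r ∧ ¬r) → ◇¬(r ∧ ¬r)), u
2. ¬p, u
3. ¬(◇◇¬(r ∧ ¬r) → ◇¬(r ∧ ¬r)), u
4. ◇◇¬(r ∧ ¬r), u
5. ¬◇¬(r ∧ ¬r), u
6. r ∧ ¬r, u
7. r, u
8. ¬r, u
Accessibility: uRu
Branch closes: r and ¬r both at u.
(One branch shown.) All branches close.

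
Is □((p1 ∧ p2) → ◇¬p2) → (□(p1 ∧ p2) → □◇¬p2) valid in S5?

Tableau for the negation ¬(□((p1 ∧ p2) → ◇¬p2) → (□(p1 ∧ p2) → □◇¬p2)):
1. ¬(□((p1 ∧ p2) → ◇¬p2) → (□(p1 ∧ p2) → □◇¬p2)), u
2. □((p1 ∧ p2) → ◇¬p2), u
3. ¬(□(p1 ∧ p2) → □◇¬p2), u
4. □(p1 ∧ p2), u
5. ¬□◇¬p2, u
6. (p1 ∧ p2) → ◇¬p2, u
7. p1 ∧ p2, u
8. p1, u
9. p2, u
10. ◇¬p2, u
11. ¬◇¬p2, v
12. (p1 ∧ p2) → ◇¬p2, v
13. p1 ∧ p2, v
14. p1, v
15. p2, v
16. ◇¬p2, v
17. ¬p2, w
18. (p1 ∧ p2) → ◇¬p2, w
19. p1 ∧ p2, w
20. p1, w
21. p2, w
Accessibility: uRu, uRv, uRw, vRu, vRv, vRw, wRu, wRv, wRw
Branch closes: p2 and ¬p2 both at w.
Every branch of the negation's tableau closes; the branch above is one of them.

Yes, valid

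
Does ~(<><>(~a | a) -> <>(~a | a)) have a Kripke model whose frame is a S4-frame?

1. ~(<><>(~a | a) -> <>(~a | a)), w0
2. <><>(~a | a), w0
3. ~<>(~a | a), w0
4. ~(~a | a), w0
5. a, w0
6. ~a, w0
Accessibility: w0Rw0
Branch closes: a and ~a both at w0.
(One branch shown.) All branches close.

Unsatisfiable (every branch closes)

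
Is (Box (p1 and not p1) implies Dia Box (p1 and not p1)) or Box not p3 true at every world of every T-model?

Tableau for the negation not ((Box (p1 and not p1) implies Dia Box (p1 and not p1)) or Box not p3):
1. not ((Box (p1 and not p1) implies Dia Box (p1 and not p1)) or Box not p3), w0
2. not (Box (p1 and not p1) implies Dia Box (p1 and not p1)), w0   [neg-or-rule on 1]
3. not Box not p3, w0   [neg-or-rule on 1]
4. Box (p1 and not p1), w0   [neg-implies-rule on 2]
5. not Dia Box (p1 and not p1), w0   [neg-implies-rule on 2]
6. p1 and not p1, w0   [Box-rule on 4 via w0Rw0]
7. p1, w0   [and-rule on 6]
8. not p1, w0   [and-rule on 6]
Accessibility: w0Rw0
Branch closes: p1 and not p1 both at w0.
Every branch of the negation's tableau closes; the branch above is one of them.

Valid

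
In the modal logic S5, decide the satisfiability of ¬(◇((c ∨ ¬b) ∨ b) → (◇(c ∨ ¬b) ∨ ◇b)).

1. ¬(◇((c ∨ ¬b) ∨ b) → (◇(c ∨ ¬b) ∨ ◇b)), w0
2. ◇((c ∨ ¬b) ∨ b), w0
3. ¬(◇(c ∨ ¬b) ∨ ◇b), w0
4. ¬◇(c ∨ ¬b), w0
5. ¬◇b, w0
6. ¬(c ∨ ¬b), w0
7. ¬c, w0
8. b, w0
9. ¬b, w0
Accessibility: w0Rw0
Branch closes: b and ¬b both at w0.
Every branch closes; the branch above is one of them.

No, unsatisfiable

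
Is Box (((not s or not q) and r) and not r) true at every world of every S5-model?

Invalid (countermodel exists)

Tableau for the negation not Box (((not s or not q) and r) and not r):
1. not Box (((not s or not q) and r) and not r), u
2. not (((not s or not q) and r) and not r), v
3. r, v
Accessibility: uRu, uRv, vRu, vRv
The negation has an open branch (countermodel exists).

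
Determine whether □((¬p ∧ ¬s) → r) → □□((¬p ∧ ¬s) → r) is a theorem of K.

No, not valid

Tableau for the negation ¬(□((¬p ∧ ¬s) → r) → □□((¬p ∧ ¬s) → r)):
1. ¬(□((¬p ∧ ¬s) → r) → □□((¬p ∧ ¬s) → r)), u
2. □((¬p ∧ ¬s) → r), u
3. ¬□□((¬p ∧ ¬s) → r), u
4. ¬□((¬p ∧ ¬s) → r), v
5. (¬p ∧ ¬s) → r, v
6. r, v
7. ¬((¬p ∧ ¬s) → r), w
8. ¬p ∧ ¬s, w
9. ¬r, w
10. ¬p, w
11. ¬s, w
Accessibility: uRv, vRw
The negation has an open branch (countermodel exists).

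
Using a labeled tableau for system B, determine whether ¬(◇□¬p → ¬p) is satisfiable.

Unsatisfiable (every branch closes)

1. ¬(◇□¬p → ¬p), u
2. ◇□¬p, u   [¬→-rule on 1]
3. p, u   [¬→-rule on 1]
4. □¬p, v   [◇-rule on 2: fresh world v, uRv]
5. ¬p, u   [□-rule on 4 via vRu]
Accessibility: uRu, uRv, vRu, vRv
Branch closes: p and ¬p both at u.
Every branch closes; the branch above is one of them.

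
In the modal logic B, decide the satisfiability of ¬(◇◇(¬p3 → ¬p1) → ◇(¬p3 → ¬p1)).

Satisfiable (open branch found)

1. ¬(◇◇(¬p3 → ¬p1) → ◇(¬p3 → ¬p1)), u
2. ◇◇(¬p3 → ¬p1), u   [¬→-rule on 1]
3. ¬◇(¬p3 → ¬p1), u   [¬→-rule on 1]
4. ¬(¬p3 → ¬p1), u   [¬◇-rule on 3 via uRu]
5. ¬p3, u   [¬→-rule on 4]
6. p1, u   [¬→-rule on 4]
7. ◇(¬p3 → ¬p1), v   [◇-rule on 2: fresh world v, uRv]
8. ¬(¬p3 → ¬p1), v   [¬◇-rule on 3 via uRv]
9. ¬p3, v   [¬→-rule on 8]
10. p1, v   [¬→-rule on 8]
11. ¬p3 → ¬p1, w   [◇-rule on 7: fresh world w, vRw]
12. ¬p1, w   [→-rule on 11 (branches; this branch)]
Accessibility: uRu, uRv, vRu, vRv, vRw, wRv, wRw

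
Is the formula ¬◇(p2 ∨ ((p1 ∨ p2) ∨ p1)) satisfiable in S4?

Yes, satisfiable

1. ¬◇(p2 ∨ ((p1 ∨ p2) ∨ p1)), 0
2. ¬(p2 ∨ ((p1 ∨ p2) ∨ p1)), 0
3. ¬p2, 0
4. ¬((p1 ∨ p2) ∨ p1), 0
5. ¬(p1 ∨ p2), 0
6. ¬p1, 0
Accessibility: 0R0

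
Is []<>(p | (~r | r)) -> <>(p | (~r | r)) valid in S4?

Valid

Tableau for the negation ~([]<>(p | (~r | r)) -> <>(p | (~r | r))):
1. ~([]<>(p | (~r | r)) -> <>(p | (~r | r))), 0
2. []<>(p | (~r | r)), 0
3. ~<>(p | (~r | r)), 0
4. <>(p | (~r | r)), 0
5. ~(p | (~r | r)), 0
6. ~p, 0
7. ~(~r | r), 0
8. r, 0
9. ~r, 0
Accessibility: 0R0
Branch closes: r and ~r both at 0.
Every branch of the negation's tableau closes; the branch above is one of them.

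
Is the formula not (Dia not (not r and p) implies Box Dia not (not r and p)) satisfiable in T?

1. not (Dia not (not r and p) implies Box Dia not (not r and p)), w0
2. Dia not (not r and p), w0
3. not Box Dia not (not r and p), w0
4. not (not r and p), w1
5. not p, w1
6. not Dia not (not r and p), w2
7. not r and p, w2
8. not r, w2
9. p, w2
Accessibility: w0Rw0, w0Rw1, w0Rw2, w1Rw1, w2Rw2

Yes, satisfiable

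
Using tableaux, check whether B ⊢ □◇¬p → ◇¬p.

Tableau for the negation ¬(□◇¬p → ◇¬p):
1. ¬(□◇¬p → ◇¬p), w0
2. □◇¬p, w0
3. ¬◇¬p, w0
4. ◇¬p, w0
5. p, w0
6. ¬p, w1
7. ◇¬p, w1
8. p, w1
Accessibility: w0Rw0, w0Rw1, w1Rw0, w1Rw1
Branch closes: p and ¬p both at w1.
Every branch of the negation's tableau closes; the branch above is one of them.

Valid in B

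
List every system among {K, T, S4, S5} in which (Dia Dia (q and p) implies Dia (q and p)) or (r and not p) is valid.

S4-tableau for the negation not ((Dia Dia (q and p) implies Dia (q and p)) or (r and not p)):
1. not ((Dia Dia (q and p) implies Dia (q and p)) or (r and not p)), w0
2. not (Dia Dia (q and p) implies Dia (q and p)), w0   [neg-or-rule on 1]
3. not (r and not p), w0   [neg-or-rule on 1]
4. Dia Dia (q and p), w0   [neg-implies-rule on 2]
5. not Dia (q and p), w0   [neg-implies-rule on 2]
6. not (q and p), w0   [neg-Dia-rule on 5 via w0Rw0]
7. p, w0   [neg-and-rule on 3 (branches; this branch)]
8. not q, w0   [neg-and-rule on 6 (branches; this branch)]
9. Dia (q and p), w1   [Dia-rule on 4: fresh world w1, w0Rw1]
10. not (q and p), w1   [neg-Dia-rule on 5 via w0Rw1]
11. not p, w1   [neg-and-rule on 10 (branches; this branch)]
12. q and p, w2   [Dia-rule on 9: fresh world w2, w1Rw2]
13. q, w2   [and-rule on 12]
14. p, w2   [and-rule on 12]
15. not (q and p), w2   [neg-Dia-rule on 5 via w0Rw2]
16. not p, w2   [neg-and-rule on 15 (branches; this branch)]
Accessibility: w0Rw0, w0Rw1, w0Rw2, w1Rw1, w1Rw2, w2Rw2
Branch closes: p and not p both at w2.
Every branch closes (one shown): valid in S4, hence also in S5 (every theorem of S4 is a theorem of S5).
T-tableau for the negation not ((Dia Dia (q and p) implies Dia (q and p)) or (r and not p)):
1. not ((Dia Dia (q and p) implies Dia (q and p)) or (r and not p)), w0
2. not (Dia Dia (q and p) implies Dia (q and p)), w0   [neg-or-rule on 1]
3. not (r and not p), w0   [neg-or-rule on 1]
4. Dia Dia (q and p), w0   [neg-implies-rule on 2]
5. not Dia (q and p), w0   [neg-implies-rule on 2]
6. not (q and p), w0   [neg-Dia-rule on 5 via w0Rw0]
7. p, w0   [neg-and-rule on 3 (branches; this branch)]
8. not q, w0   [neg-and-rule on 6 (branches; this branch)]
9. Dia (q and p), w1   [Dia-rule on 4: fresh world w1, w0Rw1]
10. not (q and p), w1   [neg-Dia-rule on 5 via w0Rw1]
11. not p, w1   [neg-and-rule on 10 (branches; this branch)]
12. q and p, w2   [Dia-rule on 9: fresh world w2, w1Rw2]
13. q, w2   [and-rule on 12]
14. p, w2   [and-rule on 12]
Accessibility: w0Rw0, w0Rw1, w1Rw1, w1Rw2, w2Rw2
Complete open branch: countermodel on a T-frame, so not valid in T, nor in K (the same frame is also a K-frame).

S4, S5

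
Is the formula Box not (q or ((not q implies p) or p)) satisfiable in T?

1. Box not (q or ((not q implies p) or p)), u
2. not (q or ((not q implies p) or p)), u
3. not q, u
4. not ((not q implies p) or p), u
5. not (not q implies p), u
6. not p, u
Accessibility: uRu

Satisfiable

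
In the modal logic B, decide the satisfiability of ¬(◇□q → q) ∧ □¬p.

1. ¬(◇□q → q) ∧ □¬p, u
2. ¬(◇□q → q), u
3. □¬p, u
4. ◇□q, u
5. ¬q, u
6. ¬p, u
7. □q, v
8. ¬p, v
9. q, u
Accessibility: uRu, uRv, vRu, vRv
Branch closes: q and ¬q both at u.
Every branch closes; the branch above is one of them.

Unsatisfiable (every branch closes)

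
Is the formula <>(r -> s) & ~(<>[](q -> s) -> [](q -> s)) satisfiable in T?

1. <>(r -> s) & ~(<>[](q -> s) -> [](q -> s)), 0
2. <>(r -> s), 0   [&-rule on 1]
3. ~(<>[](q -> s) -> [](q -> s)), 0   [&-rule on 1]
4. <>[](q -> s), 0   [~->-rule on 3]
5. ~[](q -> s), 0   [~->-rule on 3]
6. r -> s, 1   [<>-rule on 2: fresh world 1, 0R1]
7. s, 1   [->-rule on 6 (branches; this branch)]
8. [](q -> s), 2   [<>-rule on 4: fresh world 2, 0R2]
9. q -> s, 2   [[]-rule on 8 via 2R2]
10. s, 2   [->-rule on 9 (branches; this branch)]
11. ~(q -> s), 3   [~[]-rule on 5: fresh world 3, 0R3]
12. q, 3   [~->-rule on 11]
13. ~s, 3   [~->-rule on 11]
Accessibility: 0R0, 0R1, 0R2, 0R3, 1R1, 2R2, 3R3

Satisfiable (open branch found)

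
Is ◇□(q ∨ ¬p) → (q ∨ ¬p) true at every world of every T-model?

Invalid (countermodel exists)

Tableau for the negation ¬(◇□(q ∨ ¬p) → (q ∨ ¬p)):
1. ¬(◇□(q ∨ ¬p) → (q ∨ ¬p)), w0
2. ◇□(q ∨ ¬p), w0
3. ¬(q ∨ ¬p), w0
4. ¬q, w0
5. p, w0
6. □(q ∨ ¬p), w1
7. q ∨ ¬p, w1
8. ¬p, w1
Accessibility: w0Rw0, w0Rw1, w1Rw1
The negation has an open branch (countermodel exists).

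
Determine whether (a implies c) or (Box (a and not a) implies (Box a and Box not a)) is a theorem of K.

Tableau for the negation not ((a implies c) or (Box (a and not a) implies (Box a and Box not a))):
1. not ((a implies c) or (Box (a and not a) implies (Box a and Box not a))), 0
2. not (a implies c), 0   [neg-or-rule on 1]
3. not (Box (a and not a) implies (Box a and Box not a)), 0   [neg-or-rule on 1]
4. a, 0   [neg-implies-rule on 2]
5. not c, 0   [neg-implies-rule on 2]
6. Box (a and not a), 0   [neg-implies-rule on 3]
7. not (Box a and Box not a), 0   [neg-implies-rule on 3]
8. not Box not a, 0   [neg-and-rule on 7 (branches; this branch)]
9. a, 1   [neg-Box-rule on 8: fresh world 1, 0R1]
10. a and not a, 1   [Box-rule on 6 via 0R1]
11. not a, 1   [and-rule on 10]
Accessibility: 0R1
Branch closes: a and not a both at 1.
All branches of the negation close; one closing branch shown above.

Valid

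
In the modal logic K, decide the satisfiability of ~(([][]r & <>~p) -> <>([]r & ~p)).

Unsatisfiable (every branch closes)

1. ~(([][]r & <>~p) -> <>([]r & ~p)), 0
2. [][]r & <>~p, 0
3. ~<>([]r & ~p), 0
4. [][]r, 0
5. <>~p, 0
6. ~p, 1
7. ~([]r & ~p), 1
8. []r, 1
9. ~[]r, 1
10. ~r, 2
11. r, 2
Accessibility: 0R1, 1R2
Branch closes: r and ~r both at 2.
(One branch shown.) All branches close.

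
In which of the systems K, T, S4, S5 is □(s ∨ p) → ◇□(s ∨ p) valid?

K-tableau for the negation ¬(□(s ∨ p) → ◇□(s ∨ p)):
1. ¬(□(s ∨ p) → ◇□(s ∨ p)), w0
2. □(s ∨ p), w0
3. ¬◇□(s ∨ p), w0
Complete open branch: countermodel on a K-frame, so not valid in K.
T-tableau for the negation ¬(□(s ∨ p) → ◇□(s ∨ p)):
1. ¬(□(s ∨ p) → ◇□(s ∨ p)), w0
2. □(s ∨ p), w0
3. ¬◇□(s ∨ p), w0
4. s ∨ p, w0
5. ¬□(s ∨ p), w0
6. p, w0
7. ¬(s ∨ p), w1
8. ¬s, w1
9. ¬p, w1
10. s ∨ p, w1
11. ¬□(s ∨ p), w1
12. p, w1
Accessibility: w0Rw0, w0Rw1, w1Rw1
Branch closes: p and ¬p both at w1.
Every branch closes (one shown): valid in T, hence also in S4, S5 (every theorem of T is a theorem of S4 and S5).

T, S4, S5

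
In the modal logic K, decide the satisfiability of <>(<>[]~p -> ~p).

1. <>(<>[]~p -> ~p), u
2. <>[]~p -> ~p, v
3. ~p, v
Accessibility: uRv

Satisfiable (open branch found)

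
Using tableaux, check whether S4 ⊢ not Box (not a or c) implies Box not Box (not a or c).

Tableau for the negation not (not Box (not a or c) implies Box not Box (not a or c)):
1. not (not Box (not a or c) implies Box not Box (not a or c)), u
2. not Box (not a or c), u
3. not Box not Box (not a or c), u
4. not (not a or c), v
5. a, v
6. not c, v
7. Box (not a or c), w
8. not a or c, w
9. c, w
Accessibility: uRu, uRv, uRw, vRv, wRw
The negation has an open branch (countermodel exists).

Not valid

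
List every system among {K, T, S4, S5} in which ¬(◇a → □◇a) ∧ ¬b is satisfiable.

S5-tableau for the formula:
1. ¬(◇a → □◇a) ∧ ¬b, w0
2. ¬(◇a → □◇a), w0
3. ¬b, w0
4. ◇a, w0
5. ¬□◇a, w0
6. a, w1
7. ¬◇a, w2
8. ¬a, w0
9. ¬a, w1
Accessibility: w0Rw0, w0Rw1, w0Rw2, w1Rw0, w1Rw1, w1Rw2, w2Rw0, w2Rw1, w2Rw2
Branch closes: a and ¬a both at w1.
Every branch closes (one shown): unsatisfiable in S5.
S4-tableau for the formula:
1. ¬(◇a → □◇a) ∧ ¬b, w0
2. ¬(◇a → □◇a), w0
3. ¬b, w0
4. ◇a, w0
5. ¬□◇a, w0
6. a, w1
7. ¬◇a, w2
8. ¬a, w2
Accessibility: w0Rw0, w0Rw1, w0Rw2, w1Rw1, w2Rw2
Complete open branch: satisfiable in S4, hence also in K, T (this S4-model is also a K-model and a T-model).

K, T, S4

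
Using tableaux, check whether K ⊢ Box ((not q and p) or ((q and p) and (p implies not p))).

Invalid (countermodel exists)

Tableau for the negation not Box ((not q and p) or ((q and p) and (p implies not p))):
1. not Box ((not q and p) or ((q and p) and (p implies not p))), u
2. not ((not q and p) or ((q and p) and (p implies not p))), v
3. not (not q and p), v
4. not ((q and p) and (p implies not p)), v
5. not p, v
6. not (q and p), v
Accessibility: uRv
The negation has an open branch (countermodel exists).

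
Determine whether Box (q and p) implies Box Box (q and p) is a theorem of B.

Invalid (countermodel exists)

Tableau for the negation not (Box (q and p) implies Box Box (q and p)):
1. not (Box (q and p) implies Box Box (q and p)), 0
2. Box (q and p), 0   [neg-implies-rule on 1]
3. not Box Box (q and p), 0   [neg-implies-rule on 1]
4. q and p, 0   [Box-rule on 2 via 0R0]
5. q, 0   [and-rule on 4]
6. p, 0   [and-rule on 4]
7. not Box (q and p), 1   [neg-Box-rule on 3: fresh world 1, 0R1]
8. q and p, 1   [Box-rule on 2 via 0R1]
9. q, 1   [and-rule on 8]
10. p, 1   [and-rule on 8]
11. not (q and p), 2   [neg-Box-rule on 7: fresh world 2, 1R2]
12. not p, 2   [neg-and-rule on 11 (branches; this branch)]
Accessibility: 0R0, 0R1, 1R0, 1R1, 1R2, 2R1, 2R2
The negation has an open branch (countermodel exists).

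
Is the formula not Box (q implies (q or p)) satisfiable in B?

1. not Box (q implies (q or p)), u
2. not (q implies (q or p)), v
3. q, v
4. not (q or p), v
5. not q, v
6. not p, v
Accessibility: uRu, uRv, vRu, vRv
Branch closes: q and not q both at v.
All branches of the tableau close; one closing branch shown above.

Unsatisfiable (every branch closes)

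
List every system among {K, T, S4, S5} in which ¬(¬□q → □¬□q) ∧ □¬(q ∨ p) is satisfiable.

K

T-tableau for the formula:
1. ¬(¬□q → □¬□q) ∧ □¬(q ∨ p), w0
2. ¬(¬□q → □¬□q), w0   [∧-rule on 1]
3. □¬(q ∨ p), w0   [∧-rule on 1]
4. ¬□q, w0   [¬→-rule on 2]
5. ¬□¬□q, w0   [¬→-rule on 2]
6. ¬(q ∨ p), w0   [□-rule on 3 via w0Rw0]
7. ¬q, w0   [¬∨-rule on 6]
8. ¬p, w0   [¬∨-rule on 6]
9. ¬q, w1   [¬□-rule on 4: fresh world w1, w0Rw1]
10. ¬(q ∨ p), w1   [□-rule on 3 via w0Rw1]
11. ¬p, w1   [¬∨-rule on 10]
12. □q, w2   [¬□-rule on 5: fresh world w2, w0Rw2]
13. ¬(q ∨ p), w2   [□-rule on 3 via w0Rw2]
14. ¬q, w2   [¬∨-rule on 13]
15. ¬p, w2   [¬∨-rule on 13]
16. q, w2   [□-rule on 12 via w2Rw2]
Accessibility: w0Rw0, w0Rw1, w0Rw2, w1Rw1, w2Rw2
Branch closes: q and ¬q both at w2.
Every branch closes (one shown): unsatisfiable in T, hence also in S4, S5 (every S4/S5-frame is a T-frame).
K-tableau for the formula:
1. ¬(¬□q → □¬□q) ∧ □¬(q ∨ p), w0
2. ¬(¬□q → □¬□q), w0   [∧-rule on 1]
3. □¬(q ∨ p), w0   [∧-rule on 1]
4. ¬□q, w0   [¬→-rule on 2]
5. ¬□¬□q, w0   [¬→-rule on 2]
6. ¬q, w1   [¬□-rule on 4: fresh world w1, w0Rw1]
7. ¬(q ∨ p), w1   [□-rule on 3 via w0Rw1]
8. ¬p, w1   [¬∨-rule on 7]
9. □q, w2   [¬□-rule on 5: fresh world w2, w0Rw2]
10. ¬(q ∨ p), w2   [□-rule on 3 via w0Rw2]
11. ¬q, w2   [¬∨-rule on 10]
12. ¬p, w2   [¬∨-rule on 10]
Accessibility: w0Rw1, w0Rw2
Complete open branch: satisfiable in K.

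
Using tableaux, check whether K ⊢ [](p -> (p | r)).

Tableau for the negation ~[](p -> (p | r)):
1. ~[](p -> (p | r)), w0
2. ~(p -> (p | r)), w1
3. p, w1
4. ~(p | r), w1
5. ~p, w1
6. ~r, w1
Accessibility: w0Rw1
Branch closes: p and ~p both at w1.
All branches of the negation close; one closing branch shown above.

Yes, valid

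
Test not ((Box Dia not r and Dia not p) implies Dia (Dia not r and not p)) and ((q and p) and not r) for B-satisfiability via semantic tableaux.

Unsatisfiable

1. not ((Box Dia not r and Dia not p) implies Dia (Dia not r and not p)) and ((q and p) and not r), 0
2. not ((Box Dia not r and Dia not p) implies Dia (Dia not r and not p)), 0
3. (q and p) and not r, 0
4. Box Dia not r and Dia not p, 0
5. not Dia (Dia not r and not p), 0
6. q and p, 0
7. not r, 0
8. Box Dia not r, 0
9. Dia not p, 0
10. q, 0
11. p, 0
12. not (Dia not r and not p), 0
13. Dia not r, 0
14. not p, 1
15. not (Dia not r and not p), 1
16. Dia not r, 1
17. not Dia not r, 1
18. r, 0
Accessibility: 0R0, 0R1, 1R0, 1R1
Branch closes: r and not r both at 0.
(One branch shown.) All branches close.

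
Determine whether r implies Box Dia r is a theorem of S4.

Tableau for the negation not (r implies Box Dia r):
1. not (r implies Box Dia r), w0
2. r, w0
3. not Box Dia r, w0
4. not Dia r, w1
5. not r, w1
Accessibility: w0Rw0, w0Rw1, w1Rw1
The negation has an open branch (countermodel exists).

No, not valid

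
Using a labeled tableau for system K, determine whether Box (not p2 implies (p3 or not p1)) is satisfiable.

1. Box (not p2 implies (p3 or not p1)), u

Satisfiable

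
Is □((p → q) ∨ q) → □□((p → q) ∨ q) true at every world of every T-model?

Not valid

Tableau for the negation ¬(□((p → q) ∨ q) → □□((p → q) ∨ q)):
1. ¬(□((p → q) ∨ q) → □□((p → q) ∨ q)), w0
2. □((p → q) ∨ q), w0   [¬→-rule on 1]
3. ¬□□((p → q) ∨ q), w0   [¬→-rule on 1]
4. (p → q) ∨ q, w0   [□-rule on 2 via w0Rw0]
5. q, w0   [∨-rule on 4 (branches; this branch)]
6. ¬□((p → q) ∨ q), w1   [¬□-rule on 3: fresh world w1, w0Rw1]
7. (p → q) ∨ q, w1   [□-rule on 2 via w0Rw1]
8. q, w1   [∨-rule on 7 (branches; this branch)]
9. ¬((p → q) ∨ q), w2   [¬□-rule on 6: fresh world w2, w1Rw2]
10. ¬(p → q), w2   [¬∨-rule on 9]
11. ¬q, w2   [¬∨-rule on 9]
12. p, w2   [¬→-rule on 10]
Accessibility: w0Rw0, w0Rw1, w1Rw1, w1Rw2, w2Rw2
The negation has an open branch (countermodel exists).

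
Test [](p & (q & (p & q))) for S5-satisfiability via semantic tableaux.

1. [](p & (q & (p & q))), w0
2. p & (q & (p & q)), w0
3. p, w0
4. q & (p & q), w0
5. q, w0
6. p & q, w0
Accessibility: w0Rw0

Satisfiable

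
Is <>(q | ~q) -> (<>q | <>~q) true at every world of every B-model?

Tableau for the negation ~(<>(q | ~q) -> (<>q | <>~q)):
1. ~(<>(q | ~q) -> (<>q | <>~q)), u
2. <>(q | ~q), u
3. ~(<>q | <>~q), u
4. ~<>q, u
5. ~<>~q, u
6. ~q, u
7. q, u
Accessibility: uRu
Branch closes: q and ~q both at u.
All branches of the negation close; one closing branch shown above.

Valid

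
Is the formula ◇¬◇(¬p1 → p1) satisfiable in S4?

1. ◇¬◇(¬p1 → p1), u
2. ¬◇(¬p1 → p1), v   [◇-rule on 1: fresh world v, uRv]
3. ¬(¬p1 → p1), v   [¬◇-rule on 2 via vRv]
4. ¬p1, v   [¬→-rule on 3]
Accessibility: uRu, uRv, vRv

Yes, satisfiable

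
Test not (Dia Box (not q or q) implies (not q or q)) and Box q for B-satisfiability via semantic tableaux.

Unsatisfiable (every branch closes)

1. not (Dia Box (not q or q) implies (not q or q)) and Box q, u
2. not (Dia Box (not q or q) implies (not q or q)), u   [and-rule on 1]
3. Box q, u   [and-rule on 1]
4. Dia Box (not q or q), u   [neg-implies-rule on 2]
5. not (not q or q), u   [neg-implies-rule on 2]
6. q, u   [neg-or-rule on 5]
7. not q, u   [neg-or-rule on 5]
Accessibility: uRu
Branch closes: q and not q both at u.
All branches of the tableau close; one closing branch shown above.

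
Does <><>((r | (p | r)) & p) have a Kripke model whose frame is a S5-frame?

Satisfiable

1. <><>((r | (p | r)) & p), u
2. <>((r | (p | r)) & p), v
3. (r | (p | r)) & p, w
4. r | (p | r), w
5. p, w
6. p | r, w
7. r, w
Accessibility: uRu, uRv, uRw, vRu, vRv, vRw, wRu, wRv, wRw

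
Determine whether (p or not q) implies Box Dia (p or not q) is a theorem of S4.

Tableau for the negation not ((p or not q) implies Box Dia (p or not q)):
1. not ((p or not q) implies Box Dia (p or not q)), w0
2. p or not q, w0
3. not Box Dia (p or not q), w0
4. not q, w0
5. not Dia (p or not q), w1
6. not (p or not q), w1
7. not p, w1
8. q, w1
Accessibility: w0Rw0, w0Rw1, w1Rw1
The negation has an open branch (countermodel exists).

No, not valid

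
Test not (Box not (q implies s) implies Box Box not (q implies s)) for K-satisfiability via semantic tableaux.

Satisfiable

1. not (Box not (q implies s) implies Box Box not (q implies s)), u
2. Box not (q implies s), u
3. not Box Box not (q implies s), u
4. not Box not (q implies s), v
5. not (q implies s), v
6. q, v
7. not s, v
8. q implies s, w
9. s, w
Accessibility: uRv, vRw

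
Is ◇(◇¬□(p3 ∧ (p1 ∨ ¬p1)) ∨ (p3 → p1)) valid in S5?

No, not valid

Tableau for the negation ¬◇(◇¬□(p3 ∧ (p1 ∨ ¬p1)) ∨ (p3 → p1)):
1. ¬◇(◇¬□(p3 ∧ (p1 ∨ ¬p1)) ∨ (p3 → p1)), 0
2. ¬(◇¬□(p3 ∧ (p1 ∨ ¬p1)) ∨ (p3 → p1)), 0
3. ¬◇¬□(p3 ∧ (p1 ∨ ¬p1)), 0
4. ¬(p3 → p1), 0
5. p3, 0
6. ¬p1, 0
7. □(p3 ∧ (p1 ∨ ¬p1)), 0
8. p3 ∧ (p1 ∨ ¬p1), 0
9. p1 ∨ ¬p1, 0
Accessibility: 0R0
The negation has an open branch (countermodel exists).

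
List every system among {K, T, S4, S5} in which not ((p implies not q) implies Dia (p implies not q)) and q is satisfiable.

T-tableau for the formula:
1. not ((p implies not q) implies Dia (p implies not q)) and q, w0
2. not ((p implies not q) implies Dia (p implies not q)), w0
3. q, w0
4. p implies not q, w0
5. not Dia (p implies not q), w0
6. not (p implies not q), w0
7. p, w0
8. not q, w0
Accessibility: w0Rw0
Branch closes: q and not q both at w0.
Every branch closes (one shown): unsatisfiable in T, hence also in S4, S5 (every S4/S5-frame is a T-frame).
K-tableau for the formula:
1. not ((p implies not q) implies Dia (p implies not q)) and q, w0
2. not ((p implies not q) implies Dia (p implies not q)), w0
3. q, w0
4. p implies not q, w0
5. not Dia (p implies not q), w0
6. not p, w0
Complete open branch: satisfiable in K.

K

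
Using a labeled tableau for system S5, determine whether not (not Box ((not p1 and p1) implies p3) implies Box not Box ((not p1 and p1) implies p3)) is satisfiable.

1. not (not Box ((not p1 and p1) implies p3) implies Box not Box ((not p1 and p1) implies p3)), w0
2. not Box ((not p1 and p1) implies p3), w0   [neg-implies-rule on 1]
3. not Box not Box ((not p1 and p1) implies p3), w0   [neg-implies-rule on 1]
4. not ((not p1 and p1) implies p3), w1   [neg-Box-rule on 2: fresh world w1, w0Rw1]
5. not p1 and p1, w1   [neg-implies-rule on 4]
6. not p3, w1   [neg-implies-rule on 4]
7. not p1, w1   [and-rule on 5]
8. p1, w1   [and-rule on 5]
Accessibility: w0Rw0, w0Rw1, w1Rw0, w1Rw1
Branch closes: p1 and not p1 both at w1.
(One branch shown.) All branches close.

No, unsatisfiable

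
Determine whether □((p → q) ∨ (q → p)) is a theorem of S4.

Tableau for the negation ¬□((p → q) ∨ (q → p)):
1. ¬□((p → q) ∨ (q → p)), u
2. ¬((p → q) ∨ (q → p)), v
3. ¬(p → q), v
4. ¬(q → p), v
5. p, v
6. ¬q, v
7. q, v
8. ¬p, v
Accessibility: uRu, uRv, vRv
Branch closes: q and ¬q both at v.
Every branch of the negation's tableau closes; the branch above is one of them.

Yes, valid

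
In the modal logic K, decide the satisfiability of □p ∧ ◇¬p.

1. □p ∧ ◇¬p, w0
2. □p, w0
3. ◇¬p, w0
4. ¬p, w1
5. p, w1
Accessibility: w0Rw1
Branch closes: p and ¬p both at w1.
Every branch closes; the branch above is one of them.

Unsatisfiable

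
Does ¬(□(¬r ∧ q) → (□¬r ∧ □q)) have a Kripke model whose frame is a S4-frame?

No, unsatisfiable

1. ¬(□(¬r ∧ q) → (□¬r ∧ □q)), w0
2. □(¬r ∧ q), w0   [¬→-rule on 1]
3. ¬(□¬r ∧ □q), w0   [¬→-rule on 1]
4. ¬r ∧ q, w0   [□-rule on 2 via w0Rw0]
5. ¬r, w0   [∧-rule on 4]
6. q, w0   [∧-rule on 4]
7. ¬□q, w0   [¬∧-rule on 3 (branches; this branch)]
8. ¬q, w1   [¬□-rule on 7: fresh world w1, w0Rw1]
9. ¬r ∧ q, w1   [□-rule on 2 via w0Rw1]
10. ¬r, w1   [∧-rule on 9]
11. q, w1   [∧-rule on 9]
Accessibility: w0Rw0, w0Rw1, w1Rw1
Branch closes: q and ¬q both at w1.
(One branch shown.) All branches close.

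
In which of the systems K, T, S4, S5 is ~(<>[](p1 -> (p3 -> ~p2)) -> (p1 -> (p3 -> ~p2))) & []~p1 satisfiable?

K

T-tableau for the formula:
1. ~(<>[](p1 -> (p3 -> ~p2)) -> (p1 -> (p3 -> ~p2))) & []~p1, 0
2. ~(<>[](p1 -> (p3 -> ~p2)) -> (p1 -> (p3 -> ~p2))), 0
3. []~p1, 0
4. <>[](p1 -> (p3 -> ~p2)), 0
5. ~(p1 -> (p3 -> ~p2)), 0
6. p1, 0
7. ~(p3 -> ~p2), 0
8. p3, 0
9. p2, 0
10. ~p1, 0
Accessibility: 0R0
Branch closes: p1 and ~p1 both at 0.
Every branch closes (one shown): unsatisfiable in T, hence also in S4, S5 (every S4/S5-frame is a T-frame).
K-tableau for the formula:
1. ~(<>[](p1 -> (p3 -> ~p2)) -> (p1 -> (p3 -> ~p2))) & []~p1, 0
2. ~(<>[](p1 -> (p3 -> ~p2)) -> (p1 -> (p3 -> ~p2))), 0
3. []~p1, 0
4. <>[](p1 -> (p3 -> ~p2)), 0
5. ~(p1 -> (p3 -> ~p2)), 0
6. p1, 0
7. ~(p3 -> ~p2), 0
8. p3, 0
9. p2, 0
10. [](p1 -> (p3 -> ~p2)), 1
11. ~p1, 1
Accessibility: 0R1
Complete open branch: satisfiable in K.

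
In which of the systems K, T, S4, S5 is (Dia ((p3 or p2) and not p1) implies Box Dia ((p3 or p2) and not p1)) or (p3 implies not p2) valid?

S5-tableau for the negation not ((Dia ((p3 or p2) and not p1) implies Box Dia ((p3 or p2) and not p1)) or (p3 implies not p2)):
1. not ((Dia ((p3 or p2) and not p1) implies Box Dia ((p3 or p2) and not p1)) or (p3 implies not p2)), w0
2. not (Dia ((p3 or p2) and not p1) implies Box Dia ((p3 or p2) and not p1)), w0   [neg-or-rule on 1]
3. not (p3 implies not p2), w0   [neg-or-rule on 1]
4. Dia ((p3 or p2) and not p1), w0   [neg-implies-rule on 2]
5. not Box Dia ((p3 or p2) and not p1), w0   [neg-implies-rule on 2]
6. p3, w0   [neg-implies-rule on 3]
7. p2, w0   [neg-implies-rule on 3]
8. (p3 or p2) and not p1, w1   [Dia-rule on 4: fresh world w1, w0Rw1]
9. p3 or p2, w1   [and-rule on 8]
10. not p1, w1   [and-rule on 8]
11. p2, w1   [or-rule on 9 (branches; this branch)]
12. not Dia ((p3 or p2) and not p1), w2   [neg-Box-rule on 5: fresh world w2, w0Rw2]
13. not ((p3 or p2) and not p1), w0   [neg-Dia-rule on 12 via w2Rw0]
14. not ((p3 or p2) and not p1), w1   [neg-Dia-rule on 12 via w2Rw1]
15. not ((p3 or p2) and not p1), w2   [neg-Dia-rule on 12 via w2Rw2]
16. p1, w0   [neg-and-rule on 13 (branches; this branch)]
17. not (p3 or p2), w1   [neg-and-rule on 14 (branches; this branch)]
18. not p3, w1   [neg-or-rule on 17]
19. not p2, w1   [neg-or-rule on 17]
Accessibility: w0Rw0, w0Rw1, w0Rw2, w1Rw0, w1Rw1, w1Rw2, w2Rw0, w2Rw1, w2Rw2
Branch closes: p2 and not p2 both at w1.
Every branch closes (one shown): valid in S5.
S4-tableau for the negation not ((Dia ((p3 or p2) and not p1) implies Box Dia ((p3 or p2) and not p1)) or (p3 implies not p2)):
1. not ((Dia ((p3 or p2) and not p1) implies Box Dia ((p3 or p2) and not p1)) or (p3 implies not p2)), w0
2. not (Dia ((p3 or p2) and not p1) implies Box Dia ((p3 or p2) and not p1)), w0   [neg-or-rule on 1]
3. not (p3 implies not p2), w0   [neg-or-rule on 1]
4. Dia ((p3 or p2) and not p1), w0   [neg-implies-rule on 2]
5. not Box Dia ((p3 or p2) and not p1), w0   [neg-implies-rule on 2]
6. p3, w0   [neg-implies-rule on 3]
7. p2, w0   [neg-implies-rule on 3]
8. (p3 or p2) and not p1, w1   [Dia-rule on 4: fresh world w1, w0Rw1]
9. p3 or p2, w1   [and-rule on 8]
10. not p1, w1   [and-rule on 8]
11. p2, w1   [or-rule on 9 (branches; this branch)]
12. not Dia ((p3 or p2) and not p1), w2   [neg-Box-rule on 5: fresh world w2, w0Rw2]
13. not ((p3 or p2) and not p1), w2   [neg-Dia-rule on 12 via w2Rw2]
14. p1, w2   [neg-and-rule on 13 (branches; this branch)]
Accessibility: w0Rw0, w0Rw1, w0Rw2, w1Rw1, w2Rw2
Complete open branch: countermodel on an S4-frame, so not valid in S4, nor in K, T (the same frame is also a K-frame and a T-frame).

S5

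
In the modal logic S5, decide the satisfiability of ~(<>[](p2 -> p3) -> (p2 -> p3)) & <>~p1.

1. ~(<>[](p2 -> p3) -> (p2 -> p3)) & <>~p1, 0
2. ~(<>[](p2 -> p3) -> (p2 -> p3)), 0
3. <>~p1, 0
4. <>[](p2 -> p3), 0
5. ~(p2 -> p3), 0
6. p2, 0
7. ~p3, 0
8. ~p1, 1
9. [](p2 -> p3), 2
10. p2 -> p3, 0
11. p2 -> p3, 1
12. p2 -> p3, 2
13. p3, 0
Accessibility: 0R0, 0R1, 0R2, 1R0, 1R1, 1R2, 2R0, 2R1, 2R2
Branch closes: p3 and ~p3 both at 0.
All branches of the tableau close; one closing branch shown above.

No, unsatisfiable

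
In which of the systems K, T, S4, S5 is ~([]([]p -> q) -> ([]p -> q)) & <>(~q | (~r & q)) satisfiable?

K-tableau for the formula:
1. ~([]([]p -> q) -> ([]p -> q)) & <>(~q | (~r & q)), u
2. ~([]([]p -> q) -> ([]p -> q)), u
3. <>(~q | (~r & q)), u
4. []([]p -> q), u
5. ~([]p -> q), u
6. []p, u
7. ~q, u
8. ~q | (~r & q), v
9. []p -> q, v
10. p, v
11. ~r & q, v
12. ~r, v
13. q, v
Accessibility: uRv
Complete open branch: satisfiable in K.
T-tableau for the formula:
1. ~([]([]p -> q) -> ([]p -> q)) & <>(~q | (~r & q)), u
2. ~([]([]p -> q) -> ([]p -> q)), u
3. <>(~q | (~r & q)), u
4. []([]p -> q), u
5. ~([]p -> q), u
6. []p, u
7. ~q, u
8. []p -> q, u
9. p, u
10. ~[]p, u
11. ~q | (~r & q), v
12. []p -> q, v
13. p, v
14. ~r & q, v
15. ~r, v
16. q, v
17. ~p, w
18. []p -> q, w
19. p, w
Accessibility: uRu, uRv, uRw, vRv, wRw
Branch closes: p and ~p both at w.
Every branch closes (one shown): unsatisfiable in T, hence also in S4, S5 (every S4/S5-frame is a T-frame).

K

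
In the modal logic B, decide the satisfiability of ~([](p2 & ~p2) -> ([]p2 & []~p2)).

1. ~([](p2 & ~p2) -> ([]p2 & []~p2)), w0
2. [](p2 & ~p2), w0
3. ~([]p2 & []~p2), w0
4. p2 & ~p2, w0
5. p2, w0
6. ~p2, w0
Accessibility: w0Rw0
Branch closes: p2 and ~p2 both at w0.
All branches of the tableau close; one closing branch shown above.

Unsatisfiable (every branch closes)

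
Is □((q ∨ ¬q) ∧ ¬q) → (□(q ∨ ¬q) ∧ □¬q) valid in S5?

Tableau for the negation ¬(□((q ∨ ¬q) ∧ ¬q) → (□(q ∨ ¬q) ∧ □¬q)):
1. ¬(□((q ∨ ¬q) ∧ ¬q) → (□(q ∨ ¬q) ∧ □¬q)), 0
2. □((q ∨ ¬q) ∧ ¬q), 0
3. ¬(□(q ∨ ¬q) ∧ □¬q), 0
4. (q ∨ ¬q) ∧ ¬q, 0
5. q ∨ ¬q, 0
6. ¬q, 0
7. ¬□¬q, 0
8. q, 1
9. (q ∨ ¬q) ∧ ¬q, 1
10. q ∨ ¬q, 1
11. ¬q, 1
Accessibility: 0R0, 0R1, 1R0, 1R1
Branch closes: q and ¬q both at 1.
All branches of the negation close; one closing branch shown above.

Valid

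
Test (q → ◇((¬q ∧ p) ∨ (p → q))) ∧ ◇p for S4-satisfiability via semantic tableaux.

1. (q → ◇((¬q ∧ p) ∨ (p → q))) ∧ ◇p, 0
2. q → ◇((¬q ∧ p) ∨ (p → q)), 0   [∧-rule on 1]
3. ◇p, 0   [∧-rule on 1]
4. ◇((¬q ∧ p) ∨ (p → q)), 0   [→-rule on 2 (branches; this branch)]
5. p, 1   [◇-rule on 3: fresh world 1, 0R1]
6. (¬q ∧ p) ∨ (p → q), 2   [◇-rule on 4: fresh world 2, 0R2]
7. p → q, 2   [∨-rule on 6 (branches; this branch)]
8. q, 2   [→-rule on 7 (branches; this branch)]
Accessibility: 0R0, 0R1, 0R2, 1R1, 2R2

Yes, satisfiable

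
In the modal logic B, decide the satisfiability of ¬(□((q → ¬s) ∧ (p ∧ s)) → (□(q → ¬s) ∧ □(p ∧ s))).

1. ¬(□((q → ¬s) ∧ (p ∧ s)) → (□(q → ¬s) ∧ □(p ∧ s))), u
2. □((q → ¬s) ∧ (p ∧ s)), u
3. ¬(□(q → ¬s) ∧ □(p ∧ s)), u
4. (q → ¬s) ∧ (p ∧ s), u
5. q → ¬s, u
6. p ∧ s, u
7. p, u
8. s, u
9. ¬□(q → ¬s), u
10. ¬q, u
11. ¬(q → ¬s), v
12. q, v
13. s, v
14. (q → ¬s) ∧ (p ∧ s), v
15. q → ¬s, v
16. p ∧ s, v
17. p, v
18. ¬s, v
Accessibility: uRu, uRv, vRu, vRv
Branch closes: s and ¬s both at v.
(One branch shown.) All branches close.

Unsatisfiable (every branch closes)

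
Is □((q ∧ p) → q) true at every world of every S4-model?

Tableau for the negation ¬□((q ∧ p) → q):
1. ¬□((q ∧ p) → q), 0
2. ¬((q ∧ p) → q), 1
3. q ∧ p, 1
4. ¬q, 1
5. q, 1
6. p, 1
Accessibility: 0R0, 0R1, 1R1
Branch closes: q and ¬q both at 1.
Every branch of the negation's tableau closes; the branch above is one of them.

Valid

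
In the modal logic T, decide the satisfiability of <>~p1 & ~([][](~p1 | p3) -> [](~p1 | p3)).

No, unsatisfiable

1. <>~p1 & ~([][](~p1 | p3) -> [](~p1 | p3)), 0
2. <>~p1, 0
3. ~([][](~p1 | p3) -> [](~p1 | p3)), 0
4. [][](~p1 | p3), 0
5. ~[](~p1 | p3), 0
6. [](~p1 | p3), 0
7. ~p1 | p3, 0
8. p3, 0
9. ~p1, 1
10. [](~p1 | p3), 1
11. ~p1 | p3, 1
12. p3, 1
13. ~(~p1 | p3), 2
14. p1, 2
15. ~p3, 2
16. [](~p1 | p3), 2
17. ~p1 | p3, 2
18. p3, 2
Accessibility: 0R0, 0R1, 0R2, 1R1, 2R2
Branch closes: p3 and ~p3 both at 2.
All branches of the tableau close; one closing branch shown above.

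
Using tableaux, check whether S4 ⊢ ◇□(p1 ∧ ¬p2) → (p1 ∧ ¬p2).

Tableau for the negation ¬(◇□(p1 ∧ ¬p2) → (p1 ∧ ¬p2)):
1. ¬(◇□(p1 ∧ ¬p2) → (p1 ∧ ¬p2)), u
2. ◇□(p1 ∧ ¬p2), u
3. ¬(p1 ∧ ¬p2), u
4. p2, u
5. □(p1 ∧ ¬p2), v
6. p1 ∧ ¬p2, v
7. p1, v
8. ¬p2, v
Accessibility: uRu, uRv, vRv
The negation has an open branch (countermodel exists).

No, not valid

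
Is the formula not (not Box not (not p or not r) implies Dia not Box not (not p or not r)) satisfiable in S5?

1. not (not Box not (not p or not r) implies Dia not Box not (not p or not r)), w0
2. not Box not (not p or not r), w0   [neg-implies-rule on 1]
3. not Dia not Box not (not p or not r), w0   [neg-implies-rule on 1]
4. Box not (not p or not r), w0   [neg-Dia-rule on 3 via w0Rw0]
5. not (not p or not r), w0   [Box-rule on 4 via w0Rw0]
6. p, w0   [neg-or-rule on 5]
7. r, w0   [neg-or-rule on 5]
8. not p or not r, w1   [neg-Box-rule on 2: fresh world w1, w0Rw1]
9. Box not (not p or not r), w1   [neg-Dia-rule on 3 via w0Rw1]
10. not (not p or not r), w1   [Box-rule on 4 via w0Rw1]
11. p, w1   [neg-or-rule on 10]
12. r, w1   [neg-or-rule on 10]
13. not r, w1   [or-rule on 8 (branches; this branch)]
Accessibility: w0Rw0, w0Rw1, w1Rw0, w1Rw1
Branch closes: r and not r both at w1.
All branches of the tableau close; one closing branch shown above.

No, unsatisfiable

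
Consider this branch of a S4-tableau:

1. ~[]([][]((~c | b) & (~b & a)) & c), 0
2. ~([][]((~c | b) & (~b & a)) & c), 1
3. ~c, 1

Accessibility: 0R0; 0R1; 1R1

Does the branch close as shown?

There is no literal clash: for every atom and world, at most one sign appears.

Open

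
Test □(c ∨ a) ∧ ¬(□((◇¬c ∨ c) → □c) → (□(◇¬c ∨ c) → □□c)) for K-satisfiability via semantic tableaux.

1. □(c ∨ a) ∧ ¬(□((◇¬c ∨ c) → □c) → (□(◇¬c ∨ c) → □□c)), u
2. □(c ∨ a), u
3. ¬(□((◇¬c ∨ c) → □c) → (□(◇¬c ∨ c) → □□c)), u
4. □((◇¬c ∨ c) → □c), u
5. ¬(□(◇¬c ∨ c) → □□c), u
6. □(◇¬c ∨ c), u
7. ¬□□c, u
8. ¬□c, v
9. c ∨ a, v
10. (◇¬c ∨ c) → □c, v
11. ◇¬c ∨ c, v
12. a, v
13. ¬(◇¬c ∨ c), v
14. ¬◇¬c, v
15. ¬c, v
16. ◇¬c, v
17. ¬c, w
18. c, w
Accessibility: uRv, vRw
Branch closes: c and ¬c both at w.
All branches of the tableau close; one closing branch shown above.

Unsatisfiable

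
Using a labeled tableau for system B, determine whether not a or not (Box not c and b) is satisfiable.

1. not a or not (Box not c and b), w0
2. not (Box not c and b), w0
3. not b, w0
Accessibility: w0Rw0

Satisfiable (open branch found)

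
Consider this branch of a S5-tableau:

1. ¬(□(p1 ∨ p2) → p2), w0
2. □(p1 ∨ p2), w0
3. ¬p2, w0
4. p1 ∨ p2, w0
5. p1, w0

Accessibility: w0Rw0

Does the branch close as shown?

No atom appears with both signs at the same world.

Open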